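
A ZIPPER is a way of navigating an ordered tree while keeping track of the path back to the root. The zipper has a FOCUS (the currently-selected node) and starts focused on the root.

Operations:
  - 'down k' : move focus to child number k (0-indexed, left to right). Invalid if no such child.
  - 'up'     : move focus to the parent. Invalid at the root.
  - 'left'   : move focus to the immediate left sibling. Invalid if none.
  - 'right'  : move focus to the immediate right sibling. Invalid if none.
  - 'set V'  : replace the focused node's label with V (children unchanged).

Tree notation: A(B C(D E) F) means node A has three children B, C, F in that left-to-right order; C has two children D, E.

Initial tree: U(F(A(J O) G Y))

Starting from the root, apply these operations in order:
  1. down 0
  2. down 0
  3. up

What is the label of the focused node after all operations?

Step 1 (down 0): focus=F path=0 depth=1 children=['A', 'G', 'Y'] left=[] right=[] parent=U
Step 2 (down 0): focus=A path=0/0 depth=2 children=['J', 'O'] left=[] right=['G', 'Y'] parent=F
Step 3 (up): focus=F path=0 depth=1 children=['A', 'G', 'Y'] left=[] right=[] parent=U

Answer: F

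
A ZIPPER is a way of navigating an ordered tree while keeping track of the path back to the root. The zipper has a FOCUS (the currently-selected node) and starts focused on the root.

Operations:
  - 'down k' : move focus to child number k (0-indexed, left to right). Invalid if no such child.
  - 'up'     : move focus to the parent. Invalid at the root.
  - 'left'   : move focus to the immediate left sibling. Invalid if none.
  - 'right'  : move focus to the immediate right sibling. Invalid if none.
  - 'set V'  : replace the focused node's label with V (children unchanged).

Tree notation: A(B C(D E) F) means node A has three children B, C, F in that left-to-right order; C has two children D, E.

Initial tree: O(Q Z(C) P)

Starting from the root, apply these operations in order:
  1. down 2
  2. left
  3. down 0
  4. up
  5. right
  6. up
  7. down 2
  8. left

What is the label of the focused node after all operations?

Answer: Z

Derivation:
Step 1 (down 2): focus=P path=2 depth=1 children=[] left=['Q', 'Z'] right=[] parent=O
Step 2 (left): focus=Z path=1 depth=1 children=['C'] left=['Q'] right=['P'] parent=O
Step 3 (down 0): focus=C path=1/0 depth=2 children=[] left=[] right=[] parent=Z
Step 4 (up): focus=Z path=1 depth=1 children=['C'] left=['Q'] right=['P'] parent=O
Step 5 (right): focus=P path=2 depth=1 children=[] left=['Q', 'Z'] right=[] parent=O
Step 6 (up): focus=O path=root depth=0 children=['Q', 'Z', 'P'] (at root)
Step 7 (down 2): focus=P path=2 depth=1 children=[] left=['Q', 'Z'] right=[] parent=O
Step 8 (left): focus=Z path=1 depth=1 children=['C'] left=['Q'] right=['P'] parent=O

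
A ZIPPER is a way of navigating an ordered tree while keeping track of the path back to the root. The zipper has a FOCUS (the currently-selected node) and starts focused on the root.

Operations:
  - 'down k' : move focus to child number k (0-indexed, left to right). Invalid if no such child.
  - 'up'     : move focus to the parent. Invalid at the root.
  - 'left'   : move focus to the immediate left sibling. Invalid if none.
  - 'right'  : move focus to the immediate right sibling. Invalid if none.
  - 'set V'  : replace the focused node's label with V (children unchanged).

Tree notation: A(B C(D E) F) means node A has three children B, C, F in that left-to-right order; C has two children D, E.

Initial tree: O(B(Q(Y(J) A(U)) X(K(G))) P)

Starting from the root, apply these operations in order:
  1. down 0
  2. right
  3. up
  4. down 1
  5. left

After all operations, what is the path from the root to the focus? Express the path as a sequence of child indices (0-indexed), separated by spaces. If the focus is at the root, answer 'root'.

Answer: 0

Derivation:
Step 1 (down 0): focus=B path=0 depth=1 children=['Q', 'X'] left=[] right=['P'] parent=O
Step 2 (right): focus=P path=1 depth=1 children=[] left=['B'] right=[] parent=O
Step 3 (up): focus=O path=root depth=0 children=['B', 'P'] (at root)
Step 4 (down 1): focus=P path=1 depth=1 children=[] left=['B'] right=[] parent=O
Step 5 (left): focus=B path=0 depth=1 children=['Q', 'X'] left=[] right=['P'] parent=O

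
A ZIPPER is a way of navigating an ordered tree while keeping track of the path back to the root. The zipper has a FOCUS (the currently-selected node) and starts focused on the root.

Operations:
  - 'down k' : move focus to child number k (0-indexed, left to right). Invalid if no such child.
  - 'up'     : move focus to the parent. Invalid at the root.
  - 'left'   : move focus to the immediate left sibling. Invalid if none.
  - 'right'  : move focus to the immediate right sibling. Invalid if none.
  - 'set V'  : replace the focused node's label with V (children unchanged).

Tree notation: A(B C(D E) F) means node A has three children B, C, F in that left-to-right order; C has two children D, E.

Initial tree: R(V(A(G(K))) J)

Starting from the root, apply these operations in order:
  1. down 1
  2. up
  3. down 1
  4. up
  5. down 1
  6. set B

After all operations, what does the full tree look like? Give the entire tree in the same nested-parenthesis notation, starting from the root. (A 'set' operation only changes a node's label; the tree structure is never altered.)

Answer: R(V(A(G(K))) B)

Derivation:
Step 1 (down 1): focus=J path=1 depth=1 children=[] left=['V'] right=[] parent=R
Step 2 (up): focus=R path=root depth=0 children=['V', 'J'] (at root)
Step 3 (down 1): focus=J path=1 depth=1 children=[] left=['V'] right=[] parent=R
Step 4 (up): focus=R path=root depth=0 children=['V', 'J'] (at root)
Step 5 (down 1): focus=J path=1 depth=1 children=[] left=['V'] right=[] parent=R
Step 6 (set B): focus=B path=1 depth=1 children=[] left=['V'] right=[] parent=R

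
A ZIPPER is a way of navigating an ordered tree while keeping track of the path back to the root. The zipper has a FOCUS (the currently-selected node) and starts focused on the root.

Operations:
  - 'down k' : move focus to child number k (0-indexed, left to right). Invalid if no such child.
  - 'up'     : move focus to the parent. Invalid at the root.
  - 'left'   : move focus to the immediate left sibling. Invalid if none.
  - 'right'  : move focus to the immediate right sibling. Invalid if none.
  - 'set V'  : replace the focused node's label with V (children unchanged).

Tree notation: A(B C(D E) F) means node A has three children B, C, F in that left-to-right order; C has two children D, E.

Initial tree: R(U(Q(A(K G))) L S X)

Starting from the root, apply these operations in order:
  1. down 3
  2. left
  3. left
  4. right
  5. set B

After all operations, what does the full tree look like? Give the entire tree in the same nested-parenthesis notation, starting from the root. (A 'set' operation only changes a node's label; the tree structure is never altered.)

Answer: R(U(Q(A(K G))) L B X)

Derivation:
Step 1 (down 3): focus=X path=3 depth=1 children=[] left=['U', 'L', 'S'] right=[] parent=R
Step 2 (left): focus=S path=2 depth=1 children=[] left=['U', 'L'] right=['X'] parent=R
Step 3 (left): focus=L path=1 depth=1 children=[] left=['U'] right=['S', 'X'] parent=R
Step 4 (right): focus=S path=2 depth=1 children=[] left=['U', 'L'] right=['X'] parent=R
Step 5 (set B): focus=B path=2 depth=1 children=[] left=['U', 'L'] right=['X'] parent=R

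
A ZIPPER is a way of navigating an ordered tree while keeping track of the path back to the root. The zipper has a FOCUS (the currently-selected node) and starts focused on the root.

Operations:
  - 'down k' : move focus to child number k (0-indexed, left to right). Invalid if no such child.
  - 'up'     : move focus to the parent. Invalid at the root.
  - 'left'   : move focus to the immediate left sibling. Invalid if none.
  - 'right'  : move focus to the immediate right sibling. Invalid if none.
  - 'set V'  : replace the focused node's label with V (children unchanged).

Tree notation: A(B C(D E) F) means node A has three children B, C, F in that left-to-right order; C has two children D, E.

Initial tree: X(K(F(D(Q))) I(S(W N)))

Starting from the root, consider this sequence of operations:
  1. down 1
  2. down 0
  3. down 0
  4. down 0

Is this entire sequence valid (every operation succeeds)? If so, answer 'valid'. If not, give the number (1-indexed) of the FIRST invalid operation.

Answer: 4

Derivation:
Step 1 (down 1): focus=I path=1 depth=1 children=['S'] left=['K'] right=[] parent=X
Step 2 (down 0): focus=S path=1/0 depth=2 children=['W', 'N'] left=[] right=[] parent=I
Step 3 (down 0): focus=W path=1/0/0 depth=3 children=[] left=[] right=['N'] parent=S
Step 4 (down 0): INVALID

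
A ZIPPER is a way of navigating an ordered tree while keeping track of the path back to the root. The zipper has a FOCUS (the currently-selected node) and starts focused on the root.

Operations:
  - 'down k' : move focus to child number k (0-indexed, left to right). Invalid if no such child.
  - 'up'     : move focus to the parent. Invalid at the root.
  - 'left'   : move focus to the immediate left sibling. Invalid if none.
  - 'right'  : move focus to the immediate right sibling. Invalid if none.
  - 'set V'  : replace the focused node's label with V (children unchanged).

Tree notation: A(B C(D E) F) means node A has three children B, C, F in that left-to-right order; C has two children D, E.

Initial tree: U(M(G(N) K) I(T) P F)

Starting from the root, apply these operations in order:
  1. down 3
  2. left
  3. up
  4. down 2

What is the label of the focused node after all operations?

Answer: P

Derivation:
Step 1 (down 3): focus=F path=3 depth=1 children=[] left=['M', 'I', 'P'] right=[] parent=U
Step 2 (left): focus=P path=2 depth=1 children=[] left=['M', 'I'] right=['F'] parent=U
Step 3 (up): focus=U path=root depth=0 children=['M', 'I', 'P', 'F'] (at root)
Step 4 (down 2): focus=P path=2 depth=1 children=[] left=['M', 'I'] right=['F'] parent=U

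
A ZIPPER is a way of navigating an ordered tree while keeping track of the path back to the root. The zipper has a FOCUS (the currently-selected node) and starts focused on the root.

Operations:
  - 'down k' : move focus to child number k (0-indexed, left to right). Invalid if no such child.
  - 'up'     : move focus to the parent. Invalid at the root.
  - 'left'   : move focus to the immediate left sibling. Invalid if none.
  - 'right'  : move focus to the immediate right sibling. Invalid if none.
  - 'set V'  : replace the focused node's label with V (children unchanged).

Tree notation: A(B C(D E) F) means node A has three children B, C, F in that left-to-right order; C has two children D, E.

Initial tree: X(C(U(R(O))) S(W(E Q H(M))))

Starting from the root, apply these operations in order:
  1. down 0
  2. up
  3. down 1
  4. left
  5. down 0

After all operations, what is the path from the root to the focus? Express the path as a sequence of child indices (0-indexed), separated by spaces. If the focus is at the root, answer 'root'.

Answer: 0 0

Derivation:
Step 1 (down 0): focus=C path=0 depth=1 children=['U'] left=[] right=['S'] parent=X
Step 2 (up): focus=X path=root depth=0 children=['C', 'S'] (at root)
Step 3 (down 1): focus=S path=1 depth=1 children=['W'] left=['C'] right=[] parent=X
Step 4 (left): focus=C path=0 depth=1 children=['U'] left=[] right=['S'] parent=X
Step 5 (down 0): focus=U path=0/0 depth=2 children=['R'] left=[] right=[] parent=C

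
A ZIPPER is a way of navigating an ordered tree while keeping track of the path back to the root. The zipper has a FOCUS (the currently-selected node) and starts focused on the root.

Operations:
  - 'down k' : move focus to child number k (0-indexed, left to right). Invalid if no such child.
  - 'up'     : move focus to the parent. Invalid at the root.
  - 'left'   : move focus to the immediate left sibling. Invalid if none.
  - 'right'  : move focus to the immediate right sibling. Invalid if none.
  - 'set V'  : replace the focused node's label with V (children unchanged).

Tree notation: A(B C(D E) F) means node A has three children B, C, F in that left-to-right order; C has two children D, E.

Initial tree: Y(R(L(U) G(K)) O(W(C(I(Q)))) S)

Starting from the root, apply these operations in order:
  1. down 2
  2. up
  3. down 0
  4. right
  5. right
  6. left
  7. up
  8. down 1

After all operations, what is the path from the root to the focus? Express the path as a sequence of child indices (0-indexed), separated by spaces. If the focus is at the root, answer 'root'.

Step 1 (down 2): focus=S path=2 depth=1 children=[] left=['R', 'O'] right=[] parent=Y
Step 2 (up): focus=Y path=root depth=0 children=['R', 'O', 'S'] (at root)
Step 3 (down 0): focus=R path=0 depth=1 children=['L', 'G'] left=[] right=['O', 'S'] parent=Y
Step 4 (right): focus=O path=1 depth=1 children=['W'] left=['R'] right=['S'] parent=Y
Step 5 (right): focus=S path=2 depth=1 children=[] left=['R', 'O'] right=[] parent=Y
Step 6 (left): focus=O path=1 depth=1 children=['W'] left=['R'] right=['S'] parent=Y
Step 7 (up): focus=Y path=root depth=0 children=['R', 'O', 'S'] (at root)
Step 8 (down 1): focus=O path=1 depth=1 children=['W'] left=['R'] right=['S'] parent=Y

Answer: 1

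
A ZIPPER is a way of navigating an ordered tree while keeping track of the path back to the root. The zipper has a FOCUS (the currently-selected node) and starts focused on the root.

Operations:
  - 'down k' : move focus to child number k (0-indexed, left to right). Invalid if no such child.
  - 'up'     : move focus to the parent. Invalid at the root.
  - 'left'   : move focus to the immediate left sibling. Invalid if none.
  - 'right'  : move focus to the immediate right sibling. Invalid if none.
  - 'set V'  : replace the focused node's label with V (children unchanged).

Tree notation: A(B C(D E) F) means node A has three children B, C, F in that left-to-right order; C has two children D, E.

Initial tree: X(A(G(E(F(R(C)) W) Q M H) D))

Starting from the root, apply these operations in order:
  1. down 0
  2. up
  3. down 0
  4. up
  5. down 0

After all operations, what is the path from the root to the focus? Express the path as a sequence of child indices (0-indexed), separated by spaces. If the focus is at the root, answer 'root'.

Step 1 (down 0): focus=A path=0 depth=1 children=['G', 'D'] left=[] right=[] parent=X
Step 2 (up): focus=X path=root depth=0 children=['A'] (at root)
Step 3 (down 0): focus=A path=0 depth=1 children=['G', 'D'] left=[] right=[] parent=X
Step 4 (up): focus=X path=root depth=0 children=['A'] (at root)
Step 5 (down 0): focus=A path=0 depth=1 children=['G', 'D'] left=[] right=[] parent=X

Answer: 0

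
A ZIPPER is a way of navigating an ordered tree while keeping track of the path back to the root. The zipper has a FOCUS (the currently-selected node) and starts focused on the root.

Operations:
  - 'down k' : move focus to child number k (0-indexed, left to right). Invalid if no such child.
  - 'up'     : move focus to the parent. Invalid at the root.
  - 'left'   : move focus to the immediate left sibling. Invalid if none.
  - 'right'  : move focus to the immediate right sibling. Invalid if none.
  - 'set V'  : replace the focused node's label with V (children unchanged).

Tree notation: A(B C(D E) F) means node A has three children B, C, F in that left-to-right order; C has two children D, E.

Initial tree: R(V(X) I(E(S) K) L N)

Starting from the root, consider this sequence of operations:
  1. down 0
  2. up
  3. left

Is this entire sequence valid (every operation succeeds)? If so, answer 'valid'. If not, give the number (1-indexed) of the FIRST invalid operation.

Step 1 (down 0): focus=V path=0 depth=1 children=['X'] left=[] right=['I', 'L', 'N'] parent=R
Step 2 (up): focus=R path=root depth=0 children=['V', 'I', 'L', 'N'] (at root)
Step 3 (left): INVALID

Answer: 3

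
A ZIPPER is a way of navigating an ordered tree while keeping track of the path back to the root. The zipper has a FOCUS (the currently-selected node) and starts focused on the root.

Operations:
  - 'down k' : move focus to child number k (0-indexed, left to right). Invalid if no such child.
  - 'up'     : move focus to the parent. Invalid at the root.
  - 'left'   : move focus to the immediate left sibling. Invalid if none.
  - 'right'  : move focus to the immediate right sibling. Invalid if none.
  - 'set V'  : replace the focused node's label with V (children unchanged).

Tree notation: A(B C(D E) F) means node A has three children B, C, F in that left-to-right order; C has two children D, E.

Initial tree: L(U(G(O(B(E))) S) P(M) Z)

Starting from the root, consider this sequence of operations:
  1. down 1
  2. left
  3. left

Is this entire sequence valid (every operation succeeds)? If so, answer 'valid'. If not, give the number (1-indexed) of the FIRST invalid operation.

Answer: 3

Derivation:
Step 1 (down 1): focus=P path=1 depth=1 children=['M'] left=['U'] right=['Z'] parent=L
Step 2 (left): focus=U path=0 depth=1 children=['G', 'S'] left=[] right=['P', 'Z'] parent=L
Step 3 (left): INVALID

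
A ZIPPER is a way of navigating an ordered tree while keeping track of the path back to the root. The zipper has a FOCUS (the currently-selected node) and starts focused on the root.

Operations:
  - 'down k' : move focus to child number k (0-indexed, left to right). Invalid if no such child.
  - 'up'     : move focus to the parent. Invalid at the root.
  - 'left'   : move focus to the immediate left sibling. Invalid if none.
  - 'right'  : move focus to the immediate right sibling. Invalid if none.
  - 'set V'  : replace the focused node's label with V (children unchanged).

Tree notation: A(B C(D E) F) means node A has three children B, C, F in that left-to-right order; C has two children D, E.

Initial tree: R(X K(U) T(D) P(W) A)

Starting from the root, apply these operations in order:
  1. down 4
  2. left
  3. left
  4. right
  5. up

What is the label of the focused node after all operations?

Step 1 (down 4): focus=A path=4 depth=1 children=[] left=['X', 'K', 'T', 'P'] right=[] parent=R
Step 2 (left): focus=P path=3 depth=1 children=['W'] left=['X', 'K', 'T'] right=['A'] parent=R
Step 3 (left): focus=T path=2 depth=1 children=['D'] left=['X', 'K'] right=['P', 'A'] parent=R
Step 4 (right): focus=P path=3 depth=1 children=['W'] left=['X', 'K', 'T'] right=['A'] parent=R
Step 5 (up): focus=R path=root depth=0 children=['X', 'K', 'T', 'P', 'A'] (at root)

Answer: R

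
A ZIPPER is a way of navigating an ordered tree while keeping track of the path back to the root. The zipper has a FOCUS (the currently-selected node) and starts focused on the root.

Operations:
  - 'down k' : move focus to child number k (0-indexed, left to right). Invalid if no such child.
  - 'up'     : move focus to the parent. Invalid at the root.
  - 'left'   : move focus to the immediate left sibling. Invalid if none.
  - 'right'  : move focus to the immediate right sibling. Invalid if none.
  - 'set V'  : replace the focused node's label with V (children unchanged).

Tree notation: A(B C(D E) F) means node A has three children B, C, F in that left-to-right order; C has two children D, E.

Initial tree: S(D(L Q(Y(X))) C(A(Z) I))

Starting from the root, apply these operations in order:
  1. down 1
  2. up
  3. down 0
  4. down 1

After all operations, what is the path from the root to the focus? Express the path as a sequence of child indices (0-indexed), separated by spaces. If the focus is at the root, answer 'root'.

Step 1 (down 1): focus=C path=1 depth=1 children=['A', 'I'] left=['D'] right=[] parent=S
Step 2 (up): focus=S path=root depth=0 children=['D', 'C'] (at root)
Step 3 (down 0): focus=D path=0 depth=1 children=['L', 'Q'] left=[] right=['C'] parent=S
Step 4 (down 1): focus=Q path=0/1 depth=2 children=['Y'] left=['L'] right=[] parent=D

Answer: 0 1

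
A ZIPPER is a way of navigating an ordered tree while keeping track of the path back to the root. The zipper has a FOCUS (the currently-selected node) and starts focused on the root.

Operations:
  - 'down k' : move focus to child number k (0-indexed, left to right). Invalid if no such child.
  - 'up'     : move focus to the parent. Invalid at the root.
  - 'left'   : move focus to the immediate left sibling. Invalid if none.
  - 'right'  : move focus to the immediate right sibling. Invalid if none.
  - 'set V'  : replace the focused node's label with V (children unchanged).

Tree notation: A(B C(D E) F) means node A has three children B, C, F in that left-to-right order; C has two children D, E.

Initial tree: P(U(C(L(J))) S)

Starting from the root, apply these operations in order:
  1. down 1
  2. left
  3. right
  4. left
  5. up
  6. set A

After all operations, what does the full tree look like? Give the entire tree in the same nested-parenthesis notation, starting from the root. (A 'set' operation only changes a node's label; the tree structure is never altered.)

Answer: A(U(C(L(J))) S)

Derivation:
Step 1 (down 1): focus=S path=1 depth=1 children=[] left=['U'] right=[] parent=P
Step 2 (left): focus=U path=0 depth=1 children=['C'] left=[] right=['S'] parent=P
Step 3 (right): focus=S path=1 depth=1 children=[] left=['U'] right=[] parent=P
Step 4 (left): focus=U path=0 depth=1 children=['C'] left=[] right=['S'] parent=P
Step 5 (up): focus=P path=root depth=0 children=['U', 'S'] (at root)
Step 6 (set A): focus=A path=root depth=0 children=['U', 'S'] (at root)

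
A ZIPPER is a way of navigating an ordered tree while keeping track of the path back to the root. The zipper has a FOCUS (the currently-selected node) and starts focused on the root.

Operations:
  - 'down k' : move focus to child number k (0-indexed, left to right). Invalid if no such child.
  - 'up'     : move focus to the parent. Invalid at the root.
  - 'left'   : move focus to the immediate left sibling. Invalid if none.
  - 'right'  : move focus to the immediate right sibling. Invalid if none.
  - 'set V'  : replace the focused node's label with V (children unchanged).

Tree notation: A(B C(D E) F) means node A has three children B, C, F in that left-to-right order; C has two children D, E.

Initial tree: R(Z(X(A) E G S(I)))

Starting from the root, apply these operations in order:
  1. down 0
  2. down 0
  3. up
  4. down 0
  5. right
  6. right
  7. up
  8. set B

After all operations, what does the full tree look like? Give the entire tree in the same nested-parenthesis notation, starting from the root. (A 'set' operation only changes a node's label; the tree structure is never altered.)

Step 1 (down 0): focus=Z path=0 depth=1 children=['X', 'E', 'G', 'S'] left=[] right=[] parent=R
Step 2 (down 0): focus=X path=0/0 depth=2 children=['A'] left=[] right=['E', 'G', 'S'] parent=Z
Step 3 (up): focus=Z path=0 depth=1 children=['X', 'E', 'G', 'S'] left=[] right=[] parent=R
Step 4 (down 0): focus=X path=0/0 depth=2 children=['A'] left=[] right=['E', 'G', 'S'] parent=Z
Step 5 (right): focus=E path=0/1 depth=2 children=[] left=['X'] right=['G', 'S'] parent=Z
Step 6 (right): focus=G path=0/2 depth=2 children=[] left=['X', 'E'] right=['S'] parent=Z
Step 7 (up): focus=Z path=0 depth=1 children=['X', 'E', 'G', 'S'] left=[] right=[] parent=R
Step 8 (set B): focus=B path=0 depth=1 children=['X', 'E', 'G', 'S'] left=[] right=[] parent=R

Answer: R(B(X(A) E G S(I)))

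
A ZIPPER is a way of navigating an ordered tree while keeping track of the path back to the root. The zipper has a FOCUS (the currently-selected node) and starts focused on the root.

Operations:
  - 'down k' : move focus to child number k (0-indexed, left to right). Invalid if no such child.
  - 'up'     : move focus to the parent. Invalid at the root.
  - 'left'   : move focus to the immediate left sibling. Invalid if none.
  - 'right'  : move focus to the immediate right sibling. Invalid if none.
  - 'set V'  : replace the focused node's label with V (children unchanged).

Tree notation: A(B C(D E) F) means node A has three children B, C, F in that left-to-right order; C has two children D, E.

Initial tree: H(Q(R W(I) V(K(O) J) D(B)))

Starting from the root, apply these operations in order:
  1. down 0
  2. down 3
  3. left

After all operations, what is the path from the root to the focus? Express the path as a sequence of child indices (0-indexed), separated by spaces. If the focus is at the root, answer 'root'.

Answer: 0 2

Derivation:
Step 1 (down 0): focus=Q path=0 depth=1 children=['R', 'W', 'V', 'D'] left=[] right=[] parent=H
Step 2 (down 3): focus=D path=0/3 depth=2 children=['B'] left=['R', 'W', 'V'] right=[] parent=Q
Step 3 (left): focus=V path=0/2 depth=2 children=['K', 'J'] left=['R', 'W'] right=['D'] parent=Q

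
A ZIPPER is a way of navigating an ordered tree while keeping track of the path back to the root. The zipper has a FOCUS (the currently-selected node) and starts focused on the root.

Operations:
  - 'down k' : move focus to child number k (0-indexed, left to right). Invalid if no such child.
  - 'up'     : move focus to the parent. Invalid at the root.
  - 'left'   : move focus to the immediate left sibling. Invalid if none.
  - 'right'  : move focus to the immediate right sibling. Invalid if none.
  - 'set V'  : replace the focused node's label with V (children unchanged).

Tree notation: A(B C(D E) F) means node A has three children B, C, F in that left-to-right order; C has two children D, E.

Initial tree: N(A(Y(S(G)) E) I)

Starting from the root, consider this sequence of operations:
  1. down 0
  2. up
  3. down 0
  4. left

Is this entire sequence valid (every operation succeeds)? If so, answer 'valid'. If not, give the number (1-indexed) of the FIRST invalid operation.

Step 1 (down 0): focus=A path=0 depth=1 children=['Y', 'E'] left=[] right=['I'] parent=N
Step 2 (up): focus=N path=root depth=0 children=['A', 'I'] (at root)
Step 3 (down 0): focus=A path=0 depth=1 children=['Y', 'E'] left=[] right=['I'] parent=N
Step 4 (left): INVALID

Answer: 4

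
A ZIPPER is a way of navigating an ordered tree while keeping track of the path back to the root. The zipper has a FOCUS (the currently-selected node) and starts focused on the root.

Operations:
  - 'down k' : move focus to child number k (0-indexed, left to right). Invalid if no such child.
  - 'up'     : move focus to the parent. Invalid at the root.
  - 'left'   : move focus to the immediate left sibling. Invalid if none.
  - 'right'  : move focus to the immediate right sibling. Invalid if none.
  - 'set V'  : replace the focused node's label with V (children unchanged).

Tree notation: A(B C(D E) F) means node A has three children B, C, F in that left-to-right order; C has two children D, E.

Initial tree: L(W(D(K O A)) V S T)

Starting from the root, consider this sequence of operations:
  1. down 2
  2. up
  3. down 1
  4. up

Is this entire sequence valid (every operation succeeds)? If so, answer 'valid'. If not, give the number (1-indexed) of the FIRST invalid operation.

Answer: valid

Derivation:
Step 1 (down 2): focus=S path=2 depth=1 children=[] left=['W', 'V'] right=['T'] parent=L
Step 2 (up): focus=L path=root depth=0 children=['W', 'V', 'S', 'T'] (at root)
Step 3 (down 1): focus=V path=1 depth=1 children=[] left=['W'] right=['S', 'T'] parent=L
Step 4 (up): focus=L path=root depth=0 children=['W', 'V', 'S', 'T'] (at root)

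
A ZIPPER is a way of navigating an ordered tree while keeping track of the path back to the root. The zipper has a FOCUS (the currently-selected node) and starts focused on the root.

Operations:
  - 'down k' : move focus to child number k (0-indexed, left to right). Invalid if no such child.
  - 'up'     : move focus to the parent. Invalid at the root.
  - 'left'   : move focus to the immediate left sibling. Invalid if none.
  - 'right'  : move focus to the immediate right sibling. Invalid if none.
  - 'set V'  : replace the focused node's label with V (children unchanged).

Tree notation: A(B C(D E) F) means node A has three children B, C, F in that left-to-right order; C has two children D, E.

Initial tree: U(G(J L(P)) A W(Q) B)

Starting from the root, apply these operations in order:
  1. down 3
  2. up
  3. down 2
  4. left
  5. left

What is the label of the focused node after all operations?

Answer: G

Derivation:
Step 1 (down 3): focus=B path=3 depth=1 children=[] left=['G', 'A', 'W'] right=[] parent=U
Step 2 (up): focus=U path=root depth=0 children=['G', 'A', 'W', 'B'] (at root)
Step 3 (down 2): focus=W path=2 depth=1 children=['Q'] left=['G', 'A'] right=['B'] parent=U
Step 4 (left): focus=A path=1 depth=1 children=[] left=['G'] right=['W', 'B'] parent=U
Step 5 (left): focus=G path=0 depth=1 children=['J', 'L'] left=[] right=['A', 'W', 'B'] parent=U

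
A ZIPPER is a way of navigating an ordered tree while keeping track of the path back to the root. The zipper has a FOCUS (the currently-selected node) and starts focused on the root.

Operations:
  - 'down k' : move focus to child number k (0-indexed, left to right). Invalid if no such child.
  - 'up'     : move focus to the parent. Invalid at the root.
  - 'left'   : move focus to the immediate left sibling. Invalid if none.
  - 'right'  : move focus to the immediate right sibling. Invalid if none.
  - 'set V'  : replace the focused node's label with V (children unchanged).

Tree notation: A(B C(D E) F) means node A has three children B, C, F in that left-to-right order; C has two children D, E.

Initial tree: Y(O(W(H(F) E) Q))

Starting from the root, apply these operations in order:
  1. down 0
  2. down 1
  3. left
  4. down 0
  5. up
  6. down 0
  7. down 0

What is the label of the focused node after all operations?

Answer: F

Derivation:
Step 1 (down 0): focus=O path=0 depth=1 children=['W', 'Q'] left=[] right=[] parent=Y
Step 2 (down 1): focus=Q path=0/1 depth=2 children=[] left=['W'] right=[] parent=O
Step 3 (left): focus=W path=0/0 depth=2 children=['H', 'E'] left=[] right=['Q'] parent=O
Step 4 (down 0): focus=H path=0/0/0 depth=3 children=['F'] left=[] right=['E'] parent=W
Step 5 (up): focus=W path=0/0 depth=2 children=['H', 'E'] left=[] right=['Q'] parent=O
Step 6 (down 0): focus=H path=0/0/0 depth=3 children=['F'] left=[] right=['E'] parent=W
Step 7 (down 0): focus=F path=0/0/0/0 depth=4 children=[] left=[] right=[] parent=H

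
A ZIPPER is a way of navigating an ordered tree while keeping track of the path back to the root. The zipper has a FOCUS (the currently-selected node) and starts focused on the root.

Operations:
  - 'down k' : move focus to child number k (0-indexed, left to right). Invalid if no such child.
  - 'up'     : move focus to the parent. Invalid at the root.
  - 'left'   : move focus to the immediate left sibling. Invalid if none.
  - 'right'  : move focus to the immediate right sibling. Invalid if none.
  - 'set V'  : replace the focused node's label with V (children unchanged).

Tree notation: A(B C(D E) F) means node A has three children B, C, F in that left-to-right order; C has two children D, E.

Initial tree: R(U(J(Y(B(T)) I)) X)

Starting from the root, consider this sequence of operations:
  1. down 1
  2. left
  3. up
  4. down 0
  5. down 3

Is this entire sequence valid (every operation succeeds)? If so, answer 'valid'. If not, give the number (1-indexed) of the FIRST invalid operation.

Step 1 (down 1): focus=X path=1 depth=1 children=[] left=['U'] right=[] parent=R
Step 2 (left): focus=U path=0 depth=1 children=['J'] left=[] right=['X'] parent=R
Step 3 (up): focus=R path=root depth=0 children=['U', 'X'] (at root)
Step 4 (down 0): focus=U path=0 depth=1 children=['J'] left=[] right=['X'] parent=R
Step 5 (down 3): INVALID

Answer: 5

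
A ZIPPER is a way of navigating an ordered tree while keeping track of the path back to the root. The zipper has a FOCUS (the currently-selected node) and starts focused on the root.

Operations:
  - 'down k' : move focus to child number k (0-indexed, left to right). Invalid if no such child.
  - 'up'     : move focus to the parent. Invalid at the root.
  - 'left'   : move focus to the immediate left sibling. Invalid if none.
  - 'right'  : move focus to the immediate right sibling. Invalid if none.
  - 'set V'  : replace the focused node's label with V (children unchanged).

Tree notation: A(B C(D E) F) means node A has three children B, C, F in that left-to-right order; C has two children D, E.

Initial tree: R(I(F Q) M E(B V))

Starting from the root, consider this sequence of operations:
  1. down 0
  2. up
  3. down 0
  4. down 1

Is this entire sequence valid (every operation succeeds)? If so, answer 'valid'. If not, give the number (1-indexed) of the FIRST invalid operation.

Step 1 (down 0): focus=I path=0 depth=1 children=['F', 'Q'] left=[] right=['M', 'E'] parent=R
Step 2 (up): focus=R path=root depth=0 children=['I', 'M', 'E'] (at root)
Step 3 (down 0): focus=I path=0 depth=1 children=['F', 'Q'] left=[] right=['M', 'E'] parent=R
Step 4 (down 1): focus=Q path=0/1 depth=2 children=[] left=['F'] right=[] parent=I

Answer: valid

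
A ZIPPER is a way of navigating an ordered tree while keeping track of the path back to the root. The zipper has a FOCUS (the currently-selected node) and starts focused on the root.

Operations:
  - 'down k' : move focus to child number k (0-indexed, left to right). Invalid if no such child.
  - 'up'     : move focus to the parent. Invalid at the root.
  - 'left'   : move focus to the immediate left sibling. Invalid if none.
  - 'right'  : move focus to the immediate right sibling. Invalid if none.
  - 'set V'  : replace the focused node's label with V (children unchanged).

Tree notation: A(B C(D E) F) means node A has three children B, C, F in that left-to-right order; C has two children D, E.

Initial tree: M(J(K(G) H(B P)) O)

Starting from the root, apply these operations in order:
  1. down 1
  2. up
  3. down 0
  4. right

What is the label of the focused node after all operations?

Answer: O

Derivation:
Step 1 (down 1): focus=O path=1 depth=1 children=[] left=['J'] right=[] parent=M
Step 2 (up): focus=M path=root depth=0 children=['J', 'O'] (at root)
Step 3 (down 0): focus=J path=0 depth=1 children=['K', 'H'] left=[] right=['O'] parent=M
Step 4 (right): focus=O path=1 depth=1 children=[] left=['J'] right=[] parent=M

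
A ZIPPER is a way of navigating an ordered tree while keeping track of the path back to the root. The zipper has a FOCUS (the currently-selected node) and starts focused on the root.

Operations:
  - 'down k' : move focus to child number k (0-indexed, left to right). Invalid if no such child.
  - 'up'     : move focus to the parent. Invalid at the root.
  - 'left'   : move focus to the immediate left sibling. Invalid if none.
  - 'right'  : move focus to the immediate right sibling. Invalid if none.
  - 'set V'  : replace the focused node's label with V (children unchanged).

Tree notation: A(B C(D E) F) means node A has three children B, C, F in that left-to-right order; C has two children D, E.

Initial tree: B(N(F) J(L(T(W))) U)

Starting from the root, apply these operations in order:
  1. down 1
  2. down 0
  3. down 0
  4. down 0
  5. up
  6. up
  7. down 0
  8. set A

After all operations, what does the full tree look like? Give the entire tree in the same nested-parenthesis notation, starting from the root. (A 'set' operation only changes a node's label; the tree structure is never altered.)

Answer: B(N(F) J(L(A(W))) U)

Derivation:
Step 1 (down 1): focus=J path=1 depth=1 children=['L'] left=['N'] right=['U'] parent=B
Step 2 (down 0): focus=L path=1/0 depth=2 children=['T'] left=[] right=[] parent=J
Step 3 (down 0): focus=T path=1/0/0 depth=3 children=['W'] left=[] right=[] parent=L
Step 4 (down 0): focus=W path=1/0/0/0 depth=4 children=[] left=[] right=[] parent=T
Step 5 (up): focus=T path=1/0/0 depth=3 children=['W'] left=[] right=[] parent=L
Step 6 (up): focus=L path=1/0 depth=2 children=['T'] left=[] right=[] parent=J
Step 7 (down 0): focus=T path=1/0/0 depth=3 children=['W'] left=[] right=[] parent=L
Step 8 (set A): focus=A path=1/0/0 depth=3 children=['W'] left=[] right=[] parent=L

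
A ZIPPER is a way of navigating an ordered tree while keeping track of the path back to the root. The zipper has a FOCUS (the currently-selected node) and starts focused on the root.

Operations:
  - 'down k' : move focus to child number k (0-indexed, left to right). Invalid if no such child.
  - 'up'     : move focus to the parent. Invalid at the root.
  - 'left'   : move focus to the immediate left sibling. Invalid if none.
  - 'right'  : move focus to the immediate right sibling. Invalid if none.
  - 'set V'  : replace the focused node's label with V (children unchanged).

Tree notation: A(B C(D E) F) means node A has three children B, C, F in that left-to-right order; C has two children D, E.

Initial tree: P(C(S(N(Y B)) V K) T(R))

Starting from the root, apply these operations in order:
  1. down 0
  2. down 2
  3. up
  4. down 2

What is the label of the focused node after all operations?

Answer: K

Derivation:
Step 1 (down 0): focus=C path=0 depth=1 children=['S', 'V', 'K'] left=[] right=['T'] parent=P
Step 2 (down 2): focus=K path=0/2 depth=2 children=[] left=['S', 'V'] right=[] parent=C
Step 3 (up): focus=C path=0 depth=1 children=['S', 'V', 'K'] left=[] right=['T'] parent=P
Step 4 (down 2): focus=K path=0/2 depth=2 children=[] left=['S', 'V'] right=[] parent=C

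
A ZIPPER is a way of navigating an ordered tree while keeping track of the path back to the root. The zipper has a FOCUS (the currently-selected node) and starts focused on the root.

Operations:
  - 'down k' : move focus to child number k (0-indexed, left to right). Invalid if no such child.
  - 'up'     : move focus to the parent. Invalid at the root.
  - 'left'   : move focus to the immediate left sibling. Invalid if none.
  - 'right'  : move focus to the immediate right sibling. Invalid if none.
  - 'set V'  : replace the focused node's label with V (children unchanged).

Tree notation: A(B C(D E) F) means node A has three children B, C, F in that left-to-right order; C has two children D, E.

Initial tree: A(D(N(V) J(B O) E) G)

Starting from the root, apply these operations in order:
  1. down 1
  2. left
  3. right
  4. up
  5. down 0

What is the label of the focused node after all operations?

Step 1 (down 1): focus=G path=1 depth=1 children=[] left=['D'] right=[] parent=A
Step 2 (left): focus=D path=0 depth=1 children=['N', 'J', 'E'] left=[] right=['G'] parent=A
Step 3 (right): focus=G path=1 depth=1 children=[] left=['D'] right=[] parent=A
Step 4 (up): focus=A path=root depth=0 children=['D', 'G'] (at root)
Step 5 (down 0): focus=D path=0 depth=1 children=['N', 'J', 'E'] left=[] right=['G'] parent=A

Answer: D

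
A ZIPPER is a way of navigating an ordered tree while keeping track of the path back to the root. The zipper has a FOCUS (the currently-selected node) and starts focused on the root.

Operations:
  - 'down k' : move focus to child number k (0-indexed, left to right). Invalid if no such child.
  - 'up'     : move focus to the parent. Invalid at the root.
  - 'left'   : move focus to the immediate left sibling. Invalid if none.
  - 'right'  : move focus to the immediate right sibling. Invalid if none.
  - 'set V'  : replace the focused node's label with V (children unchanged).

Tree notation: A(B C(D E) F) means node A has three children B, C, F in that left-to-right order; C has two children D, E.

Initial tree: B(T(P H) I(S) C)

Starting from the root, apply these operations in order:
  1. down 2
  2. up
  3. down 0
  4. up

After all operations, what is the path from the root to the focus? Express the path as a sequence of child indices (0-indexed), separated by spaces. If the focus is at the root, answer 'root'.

Answer: root

Derivation:
Step 1 (down 2): focus=C path=2 depth=1 children=[] left=['T', 'I'] right=[] parent=B
Step 2 (up): focus=B path=root depth=0 children=['T', 'I', 'C'] (at root)
Step 3 (down 0): focus=T path=0 depth=1 children=['P', 'H'] left=[] right=['I', 'C'] parent=B
Step 4 (up): focus=B path=root depth=0 children=['T', 'I', 'C'] (at root)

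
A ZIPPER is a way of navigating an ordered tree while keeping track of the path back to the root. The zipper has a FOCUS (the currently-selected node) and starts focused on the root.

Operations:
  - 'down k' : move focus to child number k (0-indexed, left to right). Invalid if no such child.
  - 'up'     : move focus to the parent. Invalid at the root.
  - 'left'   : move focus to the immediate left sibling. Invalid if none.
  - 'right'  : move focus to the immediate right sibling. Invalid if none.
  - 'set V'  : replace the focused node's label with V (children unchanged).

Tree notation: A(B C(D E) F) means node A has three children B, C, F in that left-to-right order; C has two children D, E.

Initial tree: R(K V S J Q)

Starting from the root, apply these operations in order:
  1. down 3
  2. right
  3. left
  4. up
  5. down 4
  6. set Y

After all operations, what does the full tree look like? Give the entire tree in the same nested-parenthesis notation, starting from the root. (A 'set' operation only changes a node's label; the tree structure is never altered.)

Answer: R(K V S J Y)

Derivation:
Step 1 (down 3): focus=J path=3 depth=1 children=[] left=['K', 'V', 'S'] right=['Q'] parent=R
Step 2 (right): focus=Q path=4 depth=1 children=[] left=['K', 'V', 'S', 'J'] right=[] parent=R
Step 3 (left): focus=J path=3 depth=1 children=[] left=['K', 'V', 'S'] right=['Q'] parent=R
Step 4 (up): focus=R path=root depth=0 children=['K', 'V', 'S', 'J', 'Q'] (at root)
Step 5 (down 4): focus=Q path=4 depth=1 children=[] left=['K', 'V', 'S', 'J'] right=[] parent=R
Step 6 (set Y): focus=Y path=4 depth=1 children=[] left=['K', 'V', 'S', 'J'] right=[] parent=R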